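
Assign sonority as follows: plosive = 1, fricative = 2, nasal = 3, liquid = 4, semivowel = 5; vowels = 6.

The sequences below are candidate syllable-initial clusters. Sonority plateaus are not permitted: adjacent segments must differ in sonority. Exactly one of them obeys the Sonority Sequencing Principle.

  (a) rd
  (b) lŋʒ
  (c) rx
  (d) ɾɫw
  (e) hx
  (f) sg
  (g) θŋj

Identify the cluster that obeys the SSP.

(a) sonority 4-1: ill-formed.
(b) sonority 4-3-2: ill-formed.
(c) sonority 4-2: ill-formed.
(d) sonority 4-4-5: ill-formed.
(e) sonority 2-2: ill-formed.
(f) sonority 2-1: ill-formed.
(g) sonority 2-3-5: well-formed.

g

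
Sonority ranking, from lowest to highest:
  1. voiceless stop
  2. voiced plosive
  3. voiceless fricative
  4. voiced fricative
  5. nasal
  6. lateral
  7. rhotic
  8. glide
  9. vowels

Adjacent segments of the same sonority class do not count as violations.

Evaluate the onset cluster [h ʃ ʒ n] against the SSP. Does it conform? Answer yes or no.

yes

/h/: voiceless fricative = 3.
/ʃ/: voiceless fricative = 3.
/ʒ/: voiced fricative = 4.
/n/: nasal = 5.
The profile 3-3-4-5 is non-decreasing (plateaus allowed), so the onset cluster satisfies the SSP.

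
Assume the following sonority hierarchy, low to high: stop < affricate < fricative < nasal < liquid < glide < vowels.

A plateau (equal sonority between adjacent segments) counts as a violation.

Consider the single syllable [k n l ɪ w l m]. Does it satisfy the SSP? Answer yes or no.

yes

Onset: /k/ is a stop (sonority 1), /n/ is a nasal (sonority 4), /l/ is a liquid (sonority 5); then the nucleus /ɪ/ (sonority 7).
Onset profile 1-4-5-7 — rises to the nucleus.
Coda: /w/ is a glide (sonority 6), /l/ is a liquid (sonority 5), /m/ is a nasal (sonority 4).
Coda profile 7-6-5-4 — falls from the nucleus.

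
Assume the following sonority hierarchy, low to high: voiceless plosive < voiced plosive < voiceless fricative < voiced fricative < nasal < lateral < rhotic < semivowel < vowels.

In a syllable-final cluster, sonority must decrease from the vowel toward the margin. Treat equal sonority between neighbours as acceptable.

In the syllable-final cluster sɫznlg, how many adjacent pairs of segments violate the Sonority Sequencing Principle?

3

/s/ — voiceless fricative, sonority 3.
/ɫ/ — lateral, sonority 6.
/z/ — voiced fricative, sonority 4.
/n/ — nasal, sonority 5.
/l/ — lateral, sonority 6.
/g/ — voiced plosive, sonority 2.
/s/→/ɫ/: 3→6 (does not fall) — violation.
/ɫ/→/z/: 6→4 (falls) — ok.
/z/→/n/: 4→5 (does not fall) — violation.
/n/→/l/: 5→6 (does not fall) — violation.
/l/→/g/: 6→2 (falls) — ok.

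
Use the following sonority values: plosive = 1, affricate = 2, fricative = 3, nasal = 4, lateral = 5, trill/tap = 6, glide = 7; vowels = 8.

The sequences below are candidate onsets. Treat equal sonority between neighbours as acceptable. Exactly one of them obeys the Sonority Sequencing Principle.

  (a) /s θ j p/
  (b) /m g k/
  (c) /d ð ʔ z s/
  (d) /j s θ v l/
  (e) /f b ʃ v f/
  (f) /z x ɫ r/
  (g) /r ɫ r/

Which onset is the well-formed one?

(a) 3-3-7-1 → violates
(b) 4-1-1 → violates
(c) 1-3-1-3-3 → violates
(d) 7-3-3-3-5 → violates
(e) 3-1-3-3-3 → violates
(f) 3-3-5-6 → obeys
(g) 6-5-6 → violates

f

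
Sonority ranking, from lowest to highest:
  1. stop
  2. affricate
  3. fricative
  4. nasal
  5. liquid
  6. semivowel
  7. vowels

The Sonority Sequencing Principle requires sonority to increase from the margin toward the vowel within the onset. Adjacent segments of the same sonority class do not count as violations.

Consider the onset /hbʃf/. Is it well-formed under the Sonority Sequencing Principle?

/h/: fricative = 3.
/b/: stop = 1.
/ʃ/: fricative = 3.
/f/: fricative = 3.
The profile is 3-1-3-3. Between /h/ (3) and /b/ (1) sonority does not rise, so the cluster violates the SSP.

no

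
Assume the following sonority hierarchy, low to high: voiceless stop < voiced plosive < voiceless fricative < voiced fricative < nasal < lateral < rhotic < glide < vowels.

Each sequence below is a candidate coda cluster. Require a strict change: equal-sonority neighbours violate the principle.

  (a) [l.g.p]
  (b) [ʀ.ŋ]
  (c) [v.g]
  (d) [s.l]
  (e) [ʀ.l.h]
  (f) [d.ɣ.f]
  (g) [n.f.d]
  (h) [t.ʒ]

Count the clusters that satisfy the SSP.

5

(a) [l.g.p]: profile 6-2-1 — obeys.
(b) [ʀ.ŋ]: profile 7-5 — obeys.
(c) [v.g]: profile 4-2 — obeys.
(d) [s.l]: profile 3-6 — violates.
(e) [ʀ.l.h]: profile 7-6-3 — obeys.
(f) [d.ɣ.f]: profile 2-4-3 — violates.
(g) [n.f.d]: profile 5-3-2 — obeys.
(h) [t.ʒ]: profile 1-4 — violates.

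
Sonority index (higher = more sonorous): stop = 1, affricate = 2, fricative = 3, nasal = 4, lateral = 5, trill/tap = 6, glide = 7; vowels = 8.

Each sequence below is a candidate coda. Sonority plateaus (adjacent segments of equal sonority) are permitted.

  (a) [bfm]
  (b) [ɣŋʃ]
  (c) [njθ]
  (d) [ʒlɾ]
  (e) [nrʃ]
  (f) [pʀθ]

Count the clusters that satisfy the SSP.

(a) sonority 1-3-4: ill-formed.
(b) sonority 3-4-3: ill-formed.
(c) sonority 4-7-3: ill-formed.
(d) sonority 3-5-6: ill-formed.
(e) sonority 4-6-3: ill-formed.
(f) sonority 1-6-3: ill-formed.

0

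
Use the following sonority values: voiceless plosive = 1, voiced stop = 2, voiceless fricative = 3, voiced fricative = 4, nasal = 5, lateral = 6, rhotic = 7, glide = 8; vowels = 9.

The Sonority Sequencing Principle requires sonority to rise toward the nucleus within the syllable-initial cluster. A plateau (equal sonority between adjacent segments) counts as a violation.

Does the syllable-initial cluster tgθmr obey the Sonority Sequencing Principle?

yes

/t/: voiceless plosive = 1.
/g/: voiced stop = 2.
/θ/: voiceless fricative = 3.
/m/: nasal = 5.
/r/: rhotic = 7.
The profile 1-2-3-5-7 strictly rises, so the syllable-initial cluster satisfies the SSP.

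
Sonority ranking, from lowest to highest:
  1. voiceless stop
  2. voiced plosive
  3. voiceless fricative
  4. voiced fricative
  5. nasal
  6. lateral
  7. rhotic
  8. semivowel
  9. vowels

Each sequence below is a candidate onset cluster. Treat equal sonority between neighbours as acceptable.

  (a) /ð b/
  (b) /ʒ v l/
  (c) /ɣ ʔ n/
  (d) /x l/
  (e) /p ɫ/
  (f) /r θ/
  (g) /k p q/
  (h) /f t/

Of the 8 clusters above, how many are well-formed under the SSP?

(a) sonority 4-2: ill-formed.
(b) sonority 4-4-6: well-formed.
(c) sonority 4-1-5: ill-formed.
(d) sonority 3-6: well-formed.
(e) sonority 1-6: well-formed.
(f) sonority 7-3: ill-formed.
(g) sonority 1-1-1: well-formed.
(h) sonority 3-1: ill-formed.

4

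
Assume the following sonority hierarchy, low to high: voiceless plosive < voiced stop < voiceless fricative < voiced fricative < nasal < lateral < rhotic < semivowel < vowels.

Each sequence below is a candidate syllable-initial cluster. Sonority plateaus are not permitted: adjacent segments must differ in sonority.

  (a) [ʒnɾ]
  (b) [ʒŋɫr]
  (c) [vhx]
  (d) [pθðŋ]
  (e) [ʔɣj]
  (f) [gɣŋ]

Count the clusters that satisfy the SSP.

5

(a) sonority 4-5-7: well-formed.
(b) sonority 4-5-6-7: well-formed.
(c) sonority 4-3-3: ill-formed.
(d) sonority 1-3-4-5: well-formed.
(e) sonority 1-4-8: well-formed.
(f) sonority 2-4-5: well-formed.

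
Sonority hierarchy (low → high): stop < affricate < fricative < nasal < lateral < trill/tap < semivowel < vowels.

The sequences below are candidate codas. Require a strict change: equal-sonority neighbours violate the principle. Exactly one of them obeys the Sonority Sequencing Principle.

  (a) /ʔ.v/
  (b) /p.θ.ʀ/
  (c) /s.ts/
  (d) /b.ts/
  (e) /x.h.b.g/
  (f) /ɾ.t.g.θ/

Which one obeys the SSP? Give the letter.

(a) /ʔ.v/: profile 1-3 — violates.
(b) /p.θ.ʀ/: profile 1-3-6 — violates.
(c) /s.ts/: profile 3-2 — obeys.
(d) /b.ts/: profile 1-2 — violates.
(e) /x.h.b.g/: profile 3-3-1-1 — violates.
(f) /ɾ.t.g.θ/: profile 6-1-1-3 — violates.

c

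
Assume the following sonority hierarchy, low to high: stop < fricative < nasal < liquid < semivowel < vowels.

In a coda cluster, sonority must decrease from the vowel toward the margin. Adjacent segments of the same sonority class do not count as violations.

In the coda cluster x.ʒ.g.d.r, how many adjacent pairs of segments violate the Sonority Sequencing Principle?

1

/x/ is a fricative (sonority 2).
/ʒ/ is a fricative (sonority 2).
/g/ is a stop (sonority 1).
/d/ is a stop (sonority 1).
/r/ is a liquid (sonority 4).
/x/→/ʒ/: 2→2 (plateau, allowed) — ok.
/ʒ/→/g/: 2→1 (falls) — ok.
/g/→/d/: 1→1 (plateau, allowed) — ok.
/d/→/r/: 1→4 (does not fall) — violation.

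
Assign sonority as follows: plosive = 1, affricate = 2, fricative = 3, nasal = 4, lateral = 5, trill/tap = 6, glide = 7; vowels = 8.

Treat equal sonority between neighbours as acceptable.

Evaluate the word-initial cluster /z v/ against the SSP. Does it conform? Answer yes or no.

/z/ is a fricative (sonority 3).
/v/ is a fricative (sonority 3).
The profile 3-3 is non-decreasing (plateaus allowed), so the word-initial cluster satisfies the SSP.

yes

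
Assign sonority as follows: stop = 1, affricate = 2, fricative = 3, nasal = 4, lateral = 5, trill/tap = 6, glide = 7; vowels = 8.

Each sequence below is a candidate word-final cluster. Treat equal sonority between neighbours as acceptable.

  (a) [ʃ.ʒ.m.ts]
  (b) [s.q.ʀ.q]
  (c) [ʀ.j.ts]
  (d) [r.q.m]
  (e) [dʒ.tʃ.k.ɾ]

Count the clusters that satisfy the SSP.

0

(a) 3-3-4-2 → violates
(b) 3-1-6-1 → violates
(c) 6-7-2 → violates
(d) 6-1-4 → violates
(e) 2-2-1-6 → violates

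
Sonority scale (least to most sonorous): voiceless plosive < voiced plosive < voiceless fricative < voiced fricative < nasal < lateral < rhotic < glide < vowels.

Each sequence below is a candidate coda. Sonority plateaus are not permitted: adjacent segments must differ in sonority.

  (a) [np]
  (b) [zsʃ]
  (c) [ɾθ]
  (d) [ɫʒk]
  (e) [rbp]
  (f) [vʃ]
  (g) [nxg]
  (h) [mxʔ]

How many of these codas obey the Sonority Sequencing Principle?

(a) [np]: profile 5-1 — obeys.
(b) [zsʃ]: profile 4-3-3 — violates.
(c) [ɾθ]: profile 7-3 — obeys.
(d) [ɫʒk]: profile 6-4-1 — obeys.
(e) [rbp]: profile 7-2-1 — obeys.
(f) [vʃ]: profile 4-3 — obeys.
(g) [nxg]: profile 5-3-2 — obeys.
(h) [mxʔ]: profile 5-3-1 — obeys.

7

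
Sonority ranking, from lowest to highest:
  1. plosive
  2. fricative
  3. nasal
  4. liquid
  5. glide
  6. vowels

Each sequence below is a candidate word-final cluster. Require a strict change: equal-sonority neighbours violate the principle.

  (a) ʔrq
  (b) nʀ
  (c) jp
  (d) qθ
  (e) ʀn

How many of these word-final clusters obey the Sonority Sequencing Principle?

(a) 1-4-1 → violates
(b) 3-4 → violates
(c) 5-1 → obeys
(d) 1-2 → violates
(e) 4-3 → obeys

2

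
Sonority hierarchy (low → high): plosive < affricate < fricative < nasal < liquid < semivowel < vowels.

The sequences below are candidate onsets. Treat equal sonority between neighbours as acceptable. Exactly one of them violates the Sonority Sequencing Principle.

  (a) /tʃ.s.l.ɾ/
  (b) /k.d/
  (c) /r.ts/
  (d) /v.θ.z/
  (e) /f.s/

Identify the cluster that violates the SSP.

c

(a) /tʃ.s.l.ɾ/: profile 2-3-5-5 — obeys.
(b) /k.d/: profile 1-1 — obeys.
(c) /r.ts/: profile 5-2 — violates.
(d) /v.θ.z/: profile 3-3-3 — obeys.
(e) /f.s/: profile 3-3 — obeys.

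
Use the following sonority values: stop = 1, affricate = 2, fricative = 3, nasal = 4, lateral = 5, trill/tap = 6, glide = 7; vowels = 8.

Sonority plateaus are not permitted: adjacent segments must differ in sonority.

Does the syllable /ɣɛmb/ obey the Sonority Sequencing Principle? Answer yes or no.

yes

Onset: /ɣ/ is a fricative (sonority 3); then the nucleus /ɛ/ (sonority 8).
Onset profile 3-8 — rises to the nucleus.
Coda: /m/ is a nasal (sonority 4), /b/ is a stop (sonority 1).
Coda profile 8-4-1 — falls from the nucleus.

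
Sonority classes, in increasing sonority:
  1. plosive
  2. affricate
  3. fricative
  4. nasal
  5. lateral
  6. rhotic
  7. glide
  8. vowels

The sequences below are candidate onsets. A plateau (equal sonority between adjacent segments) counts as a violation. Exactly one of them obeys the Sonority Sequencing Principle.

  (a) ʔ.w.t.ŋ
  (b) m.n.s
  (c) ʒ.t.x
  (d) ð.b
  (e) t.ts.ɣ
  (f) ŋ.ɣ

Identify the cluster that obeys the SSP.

(a) ʔ.w.t.ŋ: profile 1-7-1-4 — violates.
(b) m.n.s: profile 4-4-3 — violates.
(c) ʒ.t.x: profile 3-1-3 — violates.
(d) ð.b: profile 3-1 — violates.
(e) t.ts.ɣ: profile 1-2-3 — obeys.
(f) ŋ.ɣ: profile 4-3 — violates.

e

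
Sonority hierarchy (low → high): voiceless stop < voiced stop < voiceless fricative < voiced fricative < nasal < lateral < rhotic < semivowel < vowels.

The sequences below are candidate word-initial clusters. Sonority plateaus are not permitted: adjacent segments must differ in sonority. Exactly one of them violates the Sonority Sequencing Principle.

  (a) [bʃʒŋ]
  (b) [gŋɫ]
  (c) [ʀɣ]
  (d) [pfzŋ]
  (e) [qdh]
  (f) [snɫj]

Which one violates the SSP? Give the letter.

c

(a) 2-3-4-5 → obeys
(b) 2-5-6 → obeys
(c) 7-4 → violates
(d) 1-3-4-5 → obeys
(e) 1-2-3 → obeys
(f) 3-5-6-8 → obeys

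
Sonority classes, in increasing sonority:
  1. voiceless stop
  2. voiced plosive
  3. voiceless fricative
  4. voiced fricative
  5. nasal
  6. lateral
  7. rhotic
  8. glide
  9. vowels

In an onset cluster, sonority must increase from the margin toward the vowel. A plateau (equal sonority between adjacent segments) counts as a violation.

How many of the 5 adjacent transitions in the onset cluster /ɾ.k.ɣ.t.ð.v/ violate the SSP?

3

/ɾ/ — rhotic, sonority 7.
/k/ — voiceless stop, sonority 1.
/ɣ/ — voiced fricative, sonority 4.
/t/ — voiceless stop, sonority 1.
/ð/ — voiced fricative, sonority 4.
/v/ — voiced fricative, sonority 4.
/ɾ/→/k/: 7→1 (does not rise) — violation.
/k/→/ɣ/: 1→4 (rises) — ok.
/ɣ/→/t/: 4→1 (does not rise) — violation.
/t/→/ð/: 1→4 (rises) — ok.
/ð/→/v/: 4→4 (plateau) — violation.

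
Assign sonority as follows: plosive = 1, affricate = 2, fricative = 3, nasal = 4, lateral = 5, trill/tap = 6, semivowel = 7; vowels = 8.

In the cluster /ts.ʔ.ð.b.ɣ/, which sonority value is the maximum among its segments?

/ts/ is an affricate (sonority 2).
/ʔ/ is a plosive (sonority 1).
/ð/ is a fricative (sonority 3).
/b/ is a plosive (sonority 1).
/ɣ/ is a fricative (sonority 3).
The maximum is 3.

3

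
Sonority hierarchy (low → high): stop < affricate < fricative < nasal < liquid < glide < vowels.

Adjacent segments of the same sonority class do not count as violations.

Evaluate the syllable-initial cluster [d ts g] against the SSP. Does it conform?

/d/ — stop, sonority 1.
/ts/ — affricate, sonority 2.
/g/ — stop, sonority 1.
The profile is 1-2-1. Between /ts/ (2) and /g/ (1) sonority does not rise, so the cluster violates the SSP.

no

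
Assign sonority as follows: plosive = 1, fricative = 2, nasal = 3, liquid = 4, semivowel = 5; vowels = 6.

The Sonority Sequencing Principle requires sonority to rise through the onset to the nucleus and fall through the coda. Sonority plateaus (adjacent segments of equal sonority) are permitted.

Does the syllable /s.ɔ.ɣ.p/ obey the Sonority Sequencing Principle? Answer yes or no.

Onset: /s/ is a fricative (sonority 2); then the nucleus /ɔ/ (sonority 6).
Onset profile 2-6 — rises to the nucleus.
Coda: /ɣ/ is a fricative (sonority 2), /p/ is a plosive (sonority 1).
Coda profile 6-2-1 — falls from the nucleus.

yes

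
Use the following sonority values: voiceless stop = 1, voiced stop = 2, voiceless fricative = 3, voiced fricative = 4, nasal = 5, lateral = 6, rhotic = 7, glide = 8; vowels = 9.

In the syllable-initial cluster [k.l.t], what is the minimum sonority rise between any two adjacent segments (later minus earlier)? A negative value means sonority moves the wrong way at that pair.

-5

/k/ is a voiceless stop (sonority 1).
/l/ is a lateral (sonority 6).
/t/ is a voiceless stop (sonority 1).
/k/→/l/: change +5.
/l/→/t/: change -5.
Minimum = -5.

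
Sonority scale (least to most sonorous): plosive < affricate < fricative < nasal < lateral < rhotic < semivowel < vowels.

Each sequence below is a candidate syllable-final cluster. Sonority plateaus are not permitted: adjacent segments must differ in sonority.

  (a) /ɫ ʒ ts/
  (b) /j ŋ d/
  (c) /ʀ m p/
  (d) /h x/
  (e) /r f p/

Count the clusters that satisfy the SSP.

4

(a) /ɫ ʒ ts/: profile 5-3-2 — obeys.
(b) /j ŋ d/: profile 7-4-1 — obeys.
(c) /ʀ m p/: profile 6-4-1 — obeys.
(d) /h x/: profile 3-3 — violates.
(e) /r f p/: profile 6-3-1 — obeys.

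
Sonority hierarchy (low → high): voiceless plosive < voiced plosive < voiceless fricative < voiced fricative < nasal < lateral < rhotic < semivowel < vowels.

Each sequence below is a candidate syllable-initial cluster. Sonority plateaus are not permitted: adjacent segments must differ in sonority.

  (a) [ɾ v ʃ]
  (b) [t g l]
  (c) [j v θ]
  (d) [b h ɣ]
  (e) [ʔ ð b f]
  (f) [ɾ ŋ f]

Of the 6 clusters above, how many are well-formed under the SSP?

2

(a) [ɾ v ʃ]: profile 7-4-3 — violates.
(b) [t g l]: profile 1-2-6 — obeys.
(c) [j v θ]: profile 8-4-3 — violates.
(d) [b h ɣ]: profile 2-3-4 — obeys.
(e) [ʔ ð b f]: profile 1-4-2-3 — violates.
(f) [ɾ ŋ f]: profile 7-5-3 — violates.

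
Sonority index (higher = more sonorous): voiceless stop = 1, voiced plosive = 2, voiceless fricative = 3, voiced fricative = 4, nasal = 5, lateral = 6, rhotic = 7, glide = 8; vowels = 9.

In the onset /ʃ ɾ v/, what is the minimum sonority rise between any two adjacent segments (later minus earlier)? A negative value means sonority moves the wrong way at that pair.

-3

/ʃ/ — voiceless fricative, sonority 3.
/ɾ/ — rhotic, sonority 7.
/v/ — voiced fricative, sonority 4.
/ʃ/→/ɾ/: change +4.
/ɾ/→/v/: change -3.
Minimum = -3.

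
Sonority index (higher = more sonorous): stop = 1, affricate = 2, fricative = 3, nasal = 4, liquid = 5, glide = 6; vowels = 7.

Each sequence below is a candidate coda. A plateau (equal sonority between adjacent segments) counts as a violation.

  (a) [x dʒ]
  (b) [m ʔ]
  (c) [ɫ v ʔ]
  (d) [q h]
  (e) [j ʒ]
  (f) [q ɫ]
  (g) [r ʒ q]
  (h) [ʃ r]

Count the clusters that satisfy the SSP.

5

(a) 3-2 → obeys
(b) 4-1 → obeys
(c) 5-3-1 → obeys
(d) 1-3 → violates
(e) 6-3 → obeys
(f) 1-5 → violates
(g) 5-3-1 → obeys
(h) 3-5 → violates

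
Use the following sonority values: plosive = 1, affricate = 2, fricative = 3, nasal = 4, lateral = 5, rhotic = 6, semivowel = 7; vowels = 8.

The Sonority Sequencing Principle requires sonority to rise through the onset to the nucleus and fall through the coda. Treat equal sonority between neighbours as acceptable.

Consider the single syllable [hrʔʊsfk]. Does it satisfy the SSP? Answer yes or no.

no

Onset: /h/ is a fricative (sonority 3), /r/ is a rhotic (sonority 6), /ʔ/ is a plosive (sonority 1); then the nucleus /ʊ/ (sonority 8).
Onset profile 3-6-1-8 — does not rise throughout.
Coda: /s/ is a fricative (sonority 3), /f/ is a fricative (sonority 3), /k/ is a plosive (sonority 1).
Coda profile 8-3-3-1 — falls from the nucleus.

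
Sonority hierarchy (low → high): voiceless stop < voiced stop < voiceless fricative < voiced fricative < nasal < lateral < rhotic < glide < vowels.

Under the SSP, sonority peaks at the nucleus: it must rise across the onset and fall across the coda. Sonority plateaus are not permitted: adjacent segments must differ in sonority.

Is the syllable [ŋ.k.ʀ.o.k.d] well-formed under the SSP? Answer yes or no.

Onset: /ŋ/ is a nasal (sonority 5), /k/ is a voiceless stop (sonority 1), /ʀ/ is a rhotic (sonority 7); then the nucleus /o/ (sonority 9).
Onset profile 5-1-7-9 — does not strictly rise throughout.
Coda: /k/ is a voiceless stop (sonority 1), /d/ is a voiced stop (sonority 2).
Coda profile 9-1-2 — does not strictly fall throughout.

no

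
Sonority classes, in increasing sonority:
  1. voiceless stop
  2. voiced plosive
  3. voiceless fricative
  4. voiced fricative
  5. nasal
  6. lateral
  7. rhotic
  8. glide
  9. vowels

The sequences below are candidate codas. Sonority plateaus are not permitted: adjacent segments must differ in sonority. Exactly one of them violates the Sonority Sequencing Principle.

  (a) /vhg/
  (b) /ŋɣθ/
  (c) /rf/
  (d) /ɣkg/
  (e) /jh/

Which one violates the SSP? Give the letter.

d

(a) 4-3-2 → obeys
(b) 5-4-3 → obeys
(c) 7-3 → obeys
(d) 4-1-2 → violates
(e) 8-3 → obeys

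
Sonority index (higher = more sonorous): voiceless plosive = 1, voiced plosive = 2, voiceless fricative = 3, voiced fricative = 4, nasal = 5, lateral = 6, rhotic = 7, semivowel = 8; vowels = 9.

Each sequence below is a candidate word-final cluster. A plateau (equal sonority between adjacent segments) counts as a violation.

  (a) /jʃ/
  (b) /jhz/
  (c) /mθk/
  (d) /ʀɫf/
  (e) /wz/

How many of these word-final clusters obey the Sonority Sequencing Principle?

4

(a) 8-3 → obeys
(b) 8-3-4 → violates
(c) 5-3-1 → obeys
(d) 7-6-3 → obeys
(e) 8-4 → obeys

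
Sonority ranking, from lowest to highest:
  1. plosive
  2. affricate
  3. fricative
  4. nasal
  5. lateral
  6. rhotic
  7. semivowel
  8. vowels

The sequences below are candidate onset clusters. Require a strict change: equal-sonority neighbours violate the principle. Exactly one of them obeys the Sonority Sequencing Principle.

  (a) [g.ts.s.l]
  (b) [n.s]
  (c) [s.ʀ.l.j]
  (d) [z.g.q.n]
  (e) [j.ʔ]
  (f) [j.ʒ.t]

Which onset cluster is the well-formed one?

(a) sonority 1-2-3-5: well-formed.
(b) sonority 4-3: ill-formed.
(c) sonority 3-6-5-7: ill-formed.
(d) sonority 3-1-1-4: ill-formed.
(e) sonority 7-1: ill-formed.
(f) sonority 7-3-1: ill-formed.

a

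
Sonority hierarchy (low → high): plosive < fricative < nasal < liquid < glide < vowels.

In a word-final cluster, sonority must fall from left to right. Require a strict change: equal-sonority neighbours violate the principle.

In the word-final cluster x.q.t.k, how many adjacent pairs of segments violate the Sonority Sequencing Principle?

2

/x/: fricative = 2.
/q/: plosive = 1.
/t/: plosive = 1.
/k/: plosive = 1.
/x/→/q/: 2→1 (falls) — ok.
/q/→/t/: 1→1 (plateau) — violation.
/t/→/k/: 1→1 (plateau) — violation.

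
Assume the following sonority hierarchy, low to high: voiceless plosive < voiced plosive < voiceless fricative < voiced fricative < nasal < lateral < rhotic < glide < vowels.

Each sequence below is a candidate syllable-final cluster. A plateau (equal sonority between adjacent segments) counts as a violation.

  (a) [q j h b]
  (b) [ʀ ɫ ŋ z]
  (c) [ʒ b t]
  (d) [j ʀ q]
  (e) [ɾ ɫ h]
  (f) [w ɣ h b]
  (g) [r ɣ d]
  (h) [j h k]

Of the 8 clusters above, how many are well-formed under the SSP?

7

(a) sonority 1-8-3-2: ill-formed.
(b) sonority 7-6-5-4: well-formed.
(c) sonority 4-2-1: well-formed.
(d) sonority 8-7-1: well-formed.
(e) sonority 7-6-3: well-formed.
(f) sonority 8-4-3-2: well-formed.
(g) sonority 7-4-2: well-formed.
(h) sonority 8-3-1: well-formed.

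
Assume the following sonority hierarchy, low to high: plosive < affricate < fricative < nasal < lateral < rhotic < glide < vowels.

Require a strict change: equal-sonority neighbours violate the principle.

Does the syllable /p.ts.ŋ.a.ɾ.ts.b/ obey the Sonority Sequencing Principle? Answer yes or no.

Onset: /p/ is a plosive (sonority 1), /ts/ is an affricate (sonority 2), /ŋ/ is a nasal (sonority 4); then the nucleus /a/ (sonority 8).
Onset profile 1-2-4-8 — rises to the nucleus.
Coda: /ɾ/ is a rhotic (sonority 6), /ts/ is an affricate (sonority 2), /b/ is a plosive (sonority 1).
Coda profile 8-6-2-1 — falls from the nucleus.

yes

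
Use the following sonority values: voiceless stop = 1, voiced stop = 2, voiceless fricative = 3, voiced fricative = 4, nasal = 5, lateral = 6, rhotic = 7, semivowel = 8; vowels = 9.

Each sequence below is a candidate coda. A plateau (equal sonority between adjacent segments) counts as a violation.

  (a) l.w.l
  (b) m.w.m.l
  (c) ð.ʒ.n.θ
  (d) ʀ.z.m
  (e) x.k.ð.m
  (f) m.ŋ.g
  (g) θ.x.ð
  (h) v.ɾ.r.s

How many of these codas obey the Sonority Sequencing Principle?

0

(a) l.w.l: profile 6-8-6 — violates.
(b) m.w.m.l: profile 5-8-5-6 — violates.
(c) ð.ʒ.n.θ: profile 4-4-5-3 — violates.
(d) ʀ.z.m: profile 7-4-5 — violates.
(e) x.k.ð.m: profile 3-1-4-5 — violates.
(f) m.ŋ.g: profile 5-5-2 — violates.
(g) θ.x.ð: profile 3-3-4 — violates.
(h) v.ɾ.r.s: profile 4-7-7-3 — violates.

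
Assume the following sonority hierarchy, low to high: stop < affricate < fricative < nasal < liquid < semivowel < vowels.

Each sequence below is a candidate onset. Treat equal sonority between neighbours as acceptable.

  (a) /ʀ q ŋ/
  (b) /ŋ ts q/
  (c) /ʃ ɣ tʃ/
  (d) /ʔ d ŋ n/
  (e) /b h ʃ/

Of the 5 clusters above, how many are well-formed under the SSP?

2

(a) sonority 5-1-4: ill-formed.
(b) sonority 4-2-1: ill-formed.
(c) sonority 3-3-2: ill-formed.
(d) sonority 1-1-4-4: well-formed.
(e) sonority 1-3-3: well-formed.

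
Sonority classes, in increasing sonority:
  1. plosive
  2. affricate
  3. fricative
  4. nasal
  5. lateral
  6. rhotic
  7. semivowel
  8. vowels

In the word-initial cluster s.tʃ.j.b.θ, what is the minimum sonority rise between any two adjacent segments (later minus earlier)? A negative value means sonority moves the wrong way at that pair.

/s/: fricative = 3.
/tʃ/: affricate = 2.
/j/: semivowel = 7.
/b/: plosive = 1.
/θ/: fricative = 3.
/s/→/tʃ/: change -1.
/tʃ/→/j/: change +5.
/j/→/b/: change -6.
/b/→/θ/: change +2.
Minimum = -6.

-6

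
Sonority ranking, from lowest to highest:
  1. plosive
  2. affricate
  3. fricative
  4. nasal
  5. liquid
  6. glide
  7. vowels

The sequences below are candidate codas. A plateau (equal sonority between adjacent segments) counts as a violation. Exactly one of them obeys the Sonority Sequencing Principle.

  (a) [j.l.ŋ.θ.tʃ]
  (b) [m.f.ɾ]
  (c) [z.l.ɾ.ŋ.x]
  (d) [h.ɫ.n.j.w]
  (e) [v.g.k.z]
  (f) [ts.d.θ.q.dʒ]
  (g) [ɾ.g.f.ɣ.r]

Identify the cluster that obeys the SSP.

a

(a) 6-5-4-3-2 → obeys
(b) 4-3-5 → violates
(c) 3-5-5-4-3 → violates
(d) 3-5-4-6-6 → violates
(e) 3-1-1-3 → violates
(f) 2-1-3-1-2 → violates
(g) 5-1-3-3-5 → violates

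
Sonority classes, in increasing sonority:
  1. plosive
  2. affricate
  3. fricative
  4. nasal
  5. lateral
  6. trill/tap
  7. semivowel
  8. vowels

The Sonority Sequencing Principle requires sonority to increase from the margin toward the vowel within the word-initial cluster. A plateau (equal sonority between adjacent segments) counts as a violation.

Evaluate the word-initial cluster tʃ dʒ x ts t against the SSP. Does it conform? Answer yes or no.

no

/tʃ/ is an affricate (sonority 2).
/dʒ/ is an affricate (sonority 2).
/x/ is a fricative (sonority 3).
/ts/ is an affricate (sonority 2).
/t/ is a plosive (sonority 1).
The profile is 2-2-3-2-1. Between /tʃ/ (2) and /dʒ/ (2) sonority does not rise, so the cluster violates the SSP.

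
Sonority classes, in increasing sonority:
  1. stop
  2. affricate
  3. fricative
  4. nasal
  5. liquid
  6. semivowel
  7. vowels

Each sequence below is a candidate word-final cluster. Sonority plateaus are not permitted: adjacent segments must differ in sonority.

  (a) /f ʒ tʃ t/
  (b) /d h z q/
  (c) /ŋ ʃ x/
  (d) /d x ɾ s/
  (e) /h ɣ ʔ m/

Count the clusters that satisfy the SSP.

(a) /f ʒ tʃ t/: profile 3-3-2-1 — violates.
(b) /d h z q/: profile 1-3-3-1 — violates.
(c) /ŋ ʃ x/: profile 4-3-3 — violates.
(d) /d x ɾ s/: profile 1-3-5-3 — violates.
(e) /h ɣ ʔ m/: profile 3-3-1-4 — violates.

0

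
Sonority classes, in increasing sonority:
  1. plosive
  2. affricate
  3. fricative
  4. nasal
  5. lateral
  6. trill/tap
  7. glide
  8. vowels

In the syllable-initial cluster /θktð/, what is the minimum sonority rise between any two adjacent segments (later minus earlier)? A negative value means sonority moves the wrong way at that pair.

-2

/θ/ — fricative, sonority 3.
/k/ — plosive, sonority 1.
/t/ — plosive, sonority 1.
/ð/ — fricative, sonority 3.
/θ/→/k/: change -2.
/k/→/t/: change +0.
/t/→/ð/: change +2.
Minimum = -2.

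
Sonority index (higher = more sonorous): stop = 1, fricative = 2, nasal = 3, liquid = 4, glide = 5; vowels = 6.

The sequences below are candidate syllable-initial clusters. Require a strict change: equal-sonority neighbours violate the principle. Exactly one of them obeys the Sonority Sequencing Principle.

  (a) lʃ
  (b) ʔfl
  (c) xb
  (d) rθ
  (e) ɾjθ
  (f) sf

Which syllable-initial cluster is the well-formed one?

b

(a) 4-2 → violates
(b) 1-2-4 → obeys
(c) 2-1 → violates
(d) 4-2 → violates
(e) 4-5-2 → violates
(f) 2-2 → violates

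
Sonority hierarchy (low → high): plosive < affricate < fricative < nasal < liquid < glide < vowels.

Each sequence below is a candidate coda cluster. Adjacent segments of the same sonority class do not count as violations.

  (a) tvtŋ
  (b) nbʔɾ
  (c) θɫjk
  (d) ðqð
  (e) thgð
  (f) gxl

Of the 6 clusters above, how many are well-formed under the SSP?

0

(a) tvtŋ: profile 1-3-1-4 — violates.
(b) nbʔɾ: profile 4-1-1-5 — violates.
(c) θɫjk: profile 3-5-6-1 — violates.
(d) ðqð: profile 3-1-3 — violates.
(e) thgð: profile 1-3-1-3 — violates.
(f) gxl: profile 1-3-5 — violates.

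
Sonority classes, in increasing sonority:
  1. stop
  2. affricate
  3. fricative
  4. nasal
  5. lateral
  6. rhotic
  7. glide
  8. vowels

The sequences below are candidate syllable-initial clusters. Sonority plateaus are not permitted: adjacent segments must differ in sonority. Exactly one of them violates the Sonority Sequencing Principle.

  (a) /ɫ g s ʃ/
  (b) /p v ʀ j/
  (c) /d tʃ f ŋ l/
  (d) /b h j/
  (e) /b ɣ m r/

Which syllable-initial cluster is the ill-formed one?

(a) /ɫ g s ʃ/: profile 5-1-3-3 — violates.
(b) /p v ʀ j/: profile 1-3-6-7 — obeys.
(c) /d tʃ f ŋ l/: profile 1-2-3-4-5 — obeys.
(d) /b h j/: profile 1-3-7 — obeys.
(e) /b ɣ m r/: profile 1-3-4-6 — obeys.

a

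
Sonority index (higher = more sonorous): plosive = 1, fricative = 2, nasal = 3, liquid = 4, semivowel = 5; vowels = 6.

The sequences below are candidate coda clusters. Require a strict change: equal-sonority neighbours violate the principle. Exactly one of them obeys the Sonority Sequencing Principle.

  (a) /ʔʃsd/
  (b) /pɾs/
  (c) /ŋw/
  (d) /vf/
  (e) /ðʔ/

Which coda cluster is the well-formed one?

(a) /ʔʃsd/: profile 1-2-2-1 — violates.
(b) /pɾs/: profile 1-4-2 — violates.
(c) /ŋw/: profile 3-5 — violates.
(d) /vf/: profile 2-2 — violates.
(e) /ðʔ/: profile 2-1 — obeys.

e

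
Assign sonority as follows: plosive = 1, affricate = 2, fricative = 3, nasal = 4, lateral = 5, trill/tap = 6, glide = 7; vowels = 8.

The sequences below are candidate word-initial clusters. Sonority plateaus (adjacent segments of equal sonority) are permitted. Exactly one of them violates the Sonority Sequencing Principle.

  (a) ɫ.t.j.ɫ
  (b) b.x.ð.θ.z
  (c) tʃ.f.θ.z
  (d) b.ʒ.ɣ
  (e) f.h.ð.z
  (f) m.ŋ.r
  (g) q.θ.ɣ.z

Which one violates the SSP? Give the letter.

(a) ɫ.t.j.ɫ: profile 5-1-7-5 — violates.
(b) b.x.ð.θ.z: profile 1-3-3-3-3 — obeys.
(c) tʃ.f.θ.z: profile 2-3-3-3 — obeys.
(d) b.ʒ.ɣ: profile 1-3-3 — obeys.
(e) f.h.ð.z: profile 3-3-3-3 — obeys.
(f) m.ŋ.r: profile 4-4-6 — obeys.
(g) q.θ.ɣ.z: profile 1-3-3-3 — obeys.

a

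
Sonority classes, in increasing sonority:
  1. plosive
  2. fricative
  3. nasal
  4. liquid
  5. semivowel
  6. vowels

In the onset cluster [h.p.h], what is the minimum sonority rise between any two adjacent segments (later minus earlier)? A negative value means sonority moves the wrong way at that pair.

-1

/h/ — fricative, sonority 2.
/p/ — plosive, sonority 1.
/h/ — fricative, sonority 2.
/h/→/p/: change -1.
/p/→/h/: change +1.
Minimum = -1.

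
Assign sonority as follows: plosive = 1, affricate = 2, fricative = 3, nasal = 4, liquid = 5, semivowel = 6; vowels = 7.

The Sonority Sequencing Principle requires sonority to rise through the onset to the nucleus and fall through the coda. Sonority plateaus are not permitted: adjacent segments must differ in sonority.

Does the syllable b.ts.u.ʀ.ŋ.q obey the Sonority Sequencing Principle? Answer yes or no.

Onset: /b/ is a plosive (sonority 1), /ts/ is an affricate (sonority 2); then the nucleus /u/ (sonority 7).
Onset profile 1-2-7 — rises to the nucleus.
Coda: /ʀ/ is a liquid (sonority 5), /ŋ/ is a nasal (sonority 4), /q/ is a plosive (sonority 1).
Coda profile 7-5-4-1 — falls from the nucleus.

yes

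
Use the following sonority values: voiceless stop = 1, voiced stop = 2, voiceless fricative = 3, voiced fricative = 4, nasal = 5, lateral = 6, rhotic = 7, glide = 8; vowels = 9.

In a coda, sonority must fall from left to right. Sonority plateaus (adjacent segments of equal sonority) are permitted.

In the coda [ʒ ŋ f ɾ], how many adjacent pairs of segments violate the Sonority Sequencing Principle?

/ʒ/ — voiced fricative, sonority 4.
/ŋ/ — nasal, sonority 5.
/f/ — voiceless fricative, sonority 3.
/ɾ/ — rhotic, sonority 7.
/ʒ/→/ŋ/: 4→5 (does not fall) — violation.
/ŋ/→/f/: 5→3 (falls) — ok.
/f/→/ɾ/: 3→7 (does not fall) — violation.

2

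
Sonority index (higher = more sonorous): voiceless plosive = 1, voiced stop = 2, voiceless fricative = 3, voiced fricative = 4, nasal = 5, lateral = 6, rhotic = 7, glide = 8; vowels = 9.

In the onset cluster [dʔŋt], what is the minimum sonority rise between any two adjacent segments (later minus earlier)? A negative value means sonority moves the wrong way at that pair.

/d/ is a voiced stop (sonority 2).
/ʔ/ is a voiceless plosive (sonority 1).
/ŋ/ is a nasal (sonority 5).
/t/ is a voiceless plosive (sonority 1).
/d/→/ʔ/: change -1.
/ʔ/→/ŋ/: change +4.
/ŋ/→/t/: change -4.
Minimum = -4.

-4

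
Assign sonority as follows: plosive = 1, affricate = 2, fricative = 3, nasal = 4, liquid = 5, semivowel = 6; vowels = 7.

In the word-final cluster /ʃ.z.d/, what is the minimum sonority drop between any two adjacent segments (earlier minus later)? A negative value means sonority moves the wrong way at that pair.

0

/ʃ/: fricative = 3.
/z/: fricative = 3.
/d/: plosive = 1.
/ʃ/→/z/: change +0.
/z/→/d/: change +2.
Minimum = 0.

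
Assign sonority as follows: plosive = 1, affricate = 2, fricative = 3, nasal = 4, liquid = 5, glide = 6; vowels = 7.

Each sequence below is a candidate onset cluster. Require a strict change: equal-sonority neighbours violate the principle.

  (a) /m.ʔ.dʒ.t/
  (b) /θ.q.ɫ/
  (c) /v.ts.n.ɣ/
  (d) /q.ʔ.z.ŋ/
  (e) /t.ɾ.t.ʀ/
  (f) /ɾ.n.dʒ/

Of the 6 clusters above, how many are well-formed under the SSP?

0

(a) 4-1-2-1 → violates
(b) 3-1-5 → violates
(c) 3-2-4-3 → violates
(d) 1-1-3-4 → violates
(e) 1-5-1-5 → violates
(f) 5-4-2 → violates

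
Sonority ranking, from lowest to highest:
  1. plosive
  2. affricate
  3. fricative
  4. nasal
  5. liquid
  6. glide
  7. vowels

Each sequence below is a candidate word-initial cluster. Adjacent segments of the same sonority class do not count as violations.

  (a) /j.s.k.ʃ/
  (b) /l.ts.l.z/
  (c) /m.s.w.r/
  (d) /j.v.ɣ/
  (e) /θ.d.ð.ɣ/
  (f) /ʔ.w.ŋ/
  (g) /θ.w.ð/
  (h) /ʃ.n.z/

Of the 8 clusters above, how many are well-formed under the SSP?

0

(a) 6-3-1-3 → violates
(b) 5-2-5-3 → violates
(c) 4-3-6-5 → violates
(d) 6-3-3 → violates
(e) 3-1-3-3 → violates
(f) 1-6-4 → violates
(g) 3-6-3 → violates
(h) 3-4-3 → violates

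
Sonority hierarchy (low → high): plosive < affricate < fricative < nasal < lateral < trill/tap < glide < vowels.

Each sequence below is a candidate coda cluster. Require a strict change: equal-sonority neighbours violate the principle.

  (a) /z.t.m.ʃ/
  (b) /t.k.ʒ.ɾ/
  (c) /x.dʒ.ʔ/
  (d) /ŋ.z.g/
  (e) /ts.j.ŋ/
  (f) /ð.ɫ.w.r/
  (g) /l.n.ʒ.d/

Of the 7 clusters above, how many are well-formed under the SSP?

(a) /z.t.m.ʃ/: profile 3-1-4-3 — violates.
(b) /t.k.ʒ.ɾ/: profile 1-1-3-6 — violates.
(c) /x.dʒ.ʔ/: profile 3-2-1 — obeys.
(d) /ŋ.z.g/: profile 4-3-1 — obeys.
(e) /ts.j.ŋ/: profile 2-7-4 — violates.
(f) /ð.ɫ.w.r/: profile 3-5-7-6 — violates.
(g) /l.n.ʒ.d/: profile 5-4-3-1 — obeys.

3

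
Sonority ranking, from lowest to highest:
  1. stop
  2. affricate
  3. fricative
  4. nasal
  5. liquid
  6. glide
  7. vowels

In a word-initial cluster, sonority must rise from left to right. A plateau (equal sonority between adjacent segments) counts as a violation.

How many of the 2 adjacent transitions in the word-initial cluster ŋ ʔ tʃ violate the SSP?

1

/ŋ/ — nasal, sonority 4.
/ʔ/ — stop, sonority 1.
/tʃ/ — affricate, sonority 2.
/ŋ/→/ʔ/: 4→1 (does not rise) — violation.
/ʔ/→/tʃ/: 1→2 (rises) — ok.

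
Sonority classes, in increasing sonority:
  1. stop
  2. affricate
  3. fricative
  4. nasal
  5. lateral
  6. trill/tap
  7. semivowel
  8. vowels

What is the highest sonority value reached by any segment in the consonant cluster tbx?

/t/ is a stop (sonority 1).
/b/ is a stop (sonority 1).
/x/ is a fricative (sonority 3).
The maximum is 3.

3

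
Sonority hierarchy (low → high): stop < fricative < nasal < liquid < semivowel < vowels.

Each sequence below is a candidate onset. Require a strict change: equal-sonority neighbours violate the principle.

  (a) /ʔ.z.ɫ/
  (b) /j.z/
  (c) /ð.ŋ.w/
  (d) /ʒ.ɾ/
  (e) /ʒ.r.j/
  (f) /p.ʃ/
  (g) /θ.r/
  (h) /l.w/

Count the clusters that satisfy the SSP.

(a) sonority 1-2-4: well-formed.
(b) sonority 5-2: ill-formed.
(c) sonority 2-3-5: well-formed.
(d) sonority 2-4: well-formed.
(e) sonority 2-4-5: well-formed.
(f) sonority 1-2: well-formed.
(g) sonority 2-4: well-formed.
(h) sonority 4-5: well-formed.

7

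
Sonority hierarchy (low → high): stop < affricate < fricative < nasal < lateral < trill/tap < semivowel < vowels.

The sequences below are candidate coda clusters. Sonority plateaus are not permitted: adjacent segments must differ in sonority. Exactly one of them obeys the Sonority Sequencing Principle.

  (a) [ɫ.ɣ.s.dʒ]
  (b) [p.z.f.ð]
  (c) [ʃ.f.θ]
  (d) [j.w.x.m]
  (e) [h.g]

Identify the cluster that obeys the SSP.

(a) [ɫ.ɣ.s.dʒ]: profile 5-3-3-2 — violates.
(b) [p.z.f.ð]: profile 1-3-3-3 — violates.
(c) [ʃ.f.θ]: profile 3-3-3 — violates.
(d) [j.w.x.m]: profile 7-7-3-4 — violates.
(e) [h.g]: profile 3-1 — obeys.

e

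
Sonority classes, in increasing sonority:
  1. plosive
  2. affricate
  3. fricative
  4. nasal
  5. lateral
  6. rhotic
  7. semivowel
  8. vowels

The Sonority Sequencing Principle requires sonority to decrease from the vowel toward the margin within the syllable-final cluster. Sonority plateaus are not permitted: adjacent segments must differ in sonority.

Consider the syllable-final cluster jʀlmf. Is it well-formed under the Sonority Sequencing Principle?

yes

/j/ — semivowel, sonority 7.
/ʀ/ — rhotic, sonority 6.
/l/ — lateral, sonority 5.
/m/ — nasal, sonority 4.
/f/ — fricative, sonority 3.
The profile 7-6-5-4-3 strictly falls, so the syllable-final cluster satisfies the SSP.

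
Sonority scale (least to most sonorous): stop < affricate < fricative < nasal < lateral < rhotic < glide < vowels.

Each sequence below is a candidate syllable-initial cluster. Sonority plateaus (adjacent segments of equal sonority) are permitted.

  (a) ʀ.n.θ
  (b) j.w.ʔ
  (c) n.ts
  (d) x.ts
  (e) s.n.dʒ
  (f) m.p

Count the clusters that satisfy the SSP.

(a) 6-4-3 → violates
(b) 7-7-1 → violates
(c) 4-2 → violates
(d) 3-2 → violates
(e) 3-4-2 → violates
(f) 4-1 → violates

0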